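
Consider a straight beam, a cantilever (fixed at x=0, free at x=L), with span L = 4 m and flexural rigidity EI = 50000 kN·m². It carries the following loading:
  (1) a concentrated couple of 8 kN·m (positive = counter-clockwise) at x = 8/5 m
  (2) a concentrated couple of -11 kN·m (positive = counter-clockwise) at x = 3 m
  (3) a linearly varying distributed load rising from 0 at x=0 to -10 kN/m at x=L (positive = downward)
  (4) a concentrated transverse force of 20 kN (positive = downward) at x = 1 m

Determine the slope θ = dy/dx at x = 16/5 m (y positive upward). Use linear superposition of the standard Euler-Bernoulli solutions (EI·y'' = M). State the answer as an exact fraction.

Load 1 — applied couple M₀=8 kN·m at a=8/5 m (b=L-a=12/5):
  θ_1 = M₀a/EI  [x>a] = 8·(8/5)/50000 = 4/15625 rad
Load 2 — applied couple M₀=-11 kN·m at a=3 m (b=L-a=1):
  θ_2 = M₀a/EI  [x>a] = (-11)·3/50000 = -33/50000 rad
Load 3 — triangular load w₀=-10 kN/m (0→w₀ over full span):
  θ_3 = (w₀Lx²/4-w₀L²x/3-w₀x⁴/(24L))/EI = ((-10)·4·(16/5)²/4-(-10)·4²·(16/5)/3-(-10)·(16/5)⁴/(24·4))/50000 = 1856/1171875 rad
Load 4 — point force P=20 kN at a=1 m (b=L-a=3):
  θ_4 = -Pa²/(2EI)  [x>a] = -20·1²/(2·50000) = -1/5000 rad
Superposition: θ = Σ θ_i = 18371/18750000 rad ≈ 0.000980 rad

θ(16/5) = 18371/18750000 rad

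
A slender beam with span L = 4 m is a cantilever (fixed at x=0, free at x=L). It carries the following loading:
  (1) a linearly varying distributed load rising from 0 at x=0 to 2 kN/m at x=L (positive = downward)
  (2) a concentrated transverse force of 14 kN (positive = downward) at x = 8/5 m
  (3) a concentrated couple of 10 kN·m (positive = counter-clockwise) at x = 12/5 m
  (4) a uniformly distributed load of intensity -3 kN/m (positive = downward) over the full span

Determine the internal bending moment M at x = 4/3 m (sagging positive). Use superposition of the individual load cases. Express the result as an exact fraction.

M(4/3) = 4618/405 kN·m

Load 1 — triangular load w₀=2 kN/m (0→w₀ over full span):
  M_1 = w₀Lx/2 - w₀L²/3 - w₀x³/(6L) = 2·4·(4/3)/2 - 2·4²/3 - 2·(4/3)³/(6·4) = -448/81 kN·m
Load 2 — point force P=14 kN at a=8/5 m (b=L-a=12/5):
  M_2 = -P(a-x)  [x≤a] = -14·((8/5)-(4/3)) = -56/15 kN·m
Load 3 — applied couple M₀=10 kN·m at a=12/5 m (b=L-a=8/5):
  M_3 = M₀  [x≤a] = 10 = 10 kN·m
Load 4 — uniform load w=-3 kN/m over full span:
  M_4 = -w(L-x)²/2 = -(-3)·(4-(4/3))²/2 = 32/3 kN·m
Superposition: M = Σ M_i = 4618/405 kN·m ≈ 11.402469 kN·m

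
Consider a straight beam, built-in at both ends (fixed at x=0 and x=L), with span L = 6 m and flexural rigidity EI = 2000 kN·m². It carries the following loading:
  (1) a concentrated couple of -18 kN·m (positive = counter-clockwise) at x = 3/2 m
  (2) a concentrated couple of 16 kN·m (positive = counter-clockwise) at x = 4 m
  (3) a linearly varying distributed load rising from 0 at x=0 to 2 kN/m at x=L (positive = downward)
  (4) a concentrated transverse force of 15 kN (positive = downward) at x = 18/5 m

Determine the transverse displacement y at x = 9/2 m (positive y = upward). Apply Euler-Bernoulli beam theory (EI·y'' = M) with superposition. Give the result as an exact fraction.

y(9/2) = -22567/2560000 m

Load 1 — applied couple M₀=-18 kN·m at a=3/2 m (b=L-a=9/2):
  y_1 = (R_Ax³/6 - M_Ax²/2 - M₀(x-a)²/2)/EI  [x>a] with R_A=-27/8, M_A=27/8 = ((-27/8)·(9/2)³/6 - (27/8)·(9/2)²/2 - (-18)·((9/2)-(3/2))²/2)/2000 = -567/256000 m
Load 2 — applied couple M₀=16 kN·m at a=4 m (b=L-a=2):
  y_2 = (R_Ax³/6 - M_Ax²/2 - M₀(x-a)²/2)/EI  [x>a] with R_A=32/9, M_A=16/3 = ((32/9)·(9/2)³/6 - (16/3)·(9/2)²/2 - 16·((9/2)-4)²/2)/2000 = -1/1000 m
Load 3 — triangular load w₀=2 kN/m (0→w₀ over full span):
  y_3 = -w₀x²(L-x)²(x+2L)/(120LEI) = -2·(9/2)²·(6-(9/2))²·((9/2)+2·6)/(120·6·2000) = -2673/2560000 m
Load 4 — point force P=15 kN at a=18/5 m (b=L-a=12/5):
  y_4 = -Pa²(L-x)²(3bL-(3b+a)(L-x))/(6L³EI)  [x>a] = -15·(18/5)²·(6-(9/2))²·(3·(12/5)·6-(3·(12/5)+(18/5))·(6-(9/2)))/(6·6³·2000) = -729/160000 m
Superposition: y = Σ y_i = -22567/2560000 m ≈ -0.008815 m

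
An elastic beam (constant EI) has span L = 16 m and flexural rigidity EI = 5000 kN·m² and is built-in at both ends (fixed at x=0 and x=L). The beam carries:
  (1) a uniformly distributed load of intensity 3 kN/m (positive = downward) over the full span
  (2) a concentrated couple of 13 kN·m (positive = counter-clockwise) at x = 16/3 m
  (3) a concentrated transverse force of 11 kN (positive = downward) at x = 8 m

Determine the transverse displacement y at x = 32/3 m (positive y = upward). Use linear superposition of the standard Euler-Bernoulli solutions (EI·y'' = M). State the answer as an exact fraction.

y(32/3) = -16528/151875 m

Load 1 — uniform load w=3 kN/m over full span:
  y_1 = -wx²(L-x)²/(24EI) = -3·(32/3)²·(16-(32/3))²/(24·5000) = -4096/50625 m
Load 2 — applied couple M₀=13 kN·m at a=16/3 m (b=L-a=32/3):
  y_2 = (R_Ax³/6 - M_Ax²/2 - M₀(x-a)²/2)/EI  [x>a] with R_A=13/12, M_A=0 = ((13/12)·(32/3)³/6 - 0·(32/3)²/2 - 13·((32/3)-(16/3))²/2)/5000 = 208/30375 m
Load 3 — point force P=11 kN at a=8 m (b=L-a=8):
  y_3 = -Pa²(L-x)²(3bL-(3b+a)(L-x))/(6L³EI)  [x>a] = -11·8²·(16-(32/3))²·(3·8·16-(3·8+8)·(16-(32/3)))/(6·16³·5000) = -352/10125 m
Superposition: y = Σ y_i = -16528/151875 m ≈ -0.108826 m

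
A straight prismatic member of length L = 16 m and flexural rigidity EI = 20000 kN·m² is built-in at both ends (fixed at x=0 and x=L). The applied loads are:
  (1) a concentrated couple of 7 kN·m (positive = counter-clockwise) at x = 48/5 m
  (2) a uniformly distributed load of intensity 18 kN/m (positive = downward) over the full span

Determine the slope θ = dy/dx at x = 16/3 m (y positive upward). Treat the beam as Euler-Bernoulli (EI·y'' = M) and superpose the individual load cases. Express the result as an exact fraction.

Load 1 — applied couple M₀=7 kN·m at a=48/5 m (b=L-a=32/5):
  θ_1 = (R_Ax²/2 - M_Ax)/EI  [x≤a] with R_A=63/100, M_A=56/25 = ((63/100)·(16/3)²/2 - (56/25)·(16/3))/20000 = -7/46875 rad
Load 2 — uniform load w=18 kN/m over full span:
  θ_2 = -wx(L-x)(L-2x)/(12EI) = -18·(16/3)·(16-(16/3))·(16-2·(16/3))/(12·20000) = -128/5625 rad
Superposition: θ = Σ θ_i = -3221/140625 rad ≈ -0.022905 rad

θ(16/3) = -3221/140625 rad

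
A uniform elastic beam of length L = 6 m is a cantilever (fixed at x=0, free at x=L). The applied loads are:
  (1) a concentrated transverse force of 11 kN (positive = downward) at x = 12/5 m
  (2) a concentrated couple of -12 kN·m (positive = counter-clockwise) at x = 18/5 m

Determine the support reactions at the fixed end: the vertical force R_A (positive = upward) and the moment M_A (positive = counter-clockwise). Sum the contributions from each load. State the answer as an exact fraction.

Load 1 — point force P=11 kN at a=12/5 m (b=L-a=18/5):
  R_A = P = 11 kN
  M_A = Pa = 11·(12/5) = 132/5 kN·m
Load 2 — applied couple M₀=-12 kN·m at a=18/5 m (b=L-a=12/5):
  R_A = 0 kN
  M_A = -M₀ = -(-12) = 12 kN·m
Superposition: R_A = 11 kN, M_A = 192/5 kN·m

R_A = 11 kN, M_A = 192/5 kN·m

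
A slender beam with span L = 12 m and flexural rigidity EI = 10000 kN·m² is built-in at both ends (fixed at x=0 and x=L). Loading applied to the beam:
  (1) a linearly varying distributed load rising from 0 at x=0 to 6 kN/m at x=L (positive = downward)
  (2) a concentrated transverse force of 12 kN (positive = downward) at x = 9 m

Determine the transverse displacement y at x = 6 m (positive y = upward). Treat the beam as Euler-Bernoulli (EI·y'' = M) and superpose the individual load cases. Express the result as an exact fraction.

y(6) = -27/1250 m

Load 1 — triangular load w₀=6 kN/m (0→w₀ over full span):
  y_1 = -w₀x²(L-x)²(x+2L)/(120LEI) = -6·6²·(12-6)²·(6+2·12)/(120·12·10000) = -81/5000 m
Load 2 — point force P=12 kN at a=9 m (b=L-a=3):
  y_2 = -Pb²x²(3aL-(3a+b)x)/(6L³EI)  [x≤a] = -12·3²·6²·(3·9·12-(3·9+3)·6)/(6·12³·10000) = -27/5000 m
Superposition: y = Σ y_i = -27/1250 m ≈ -0.021600 m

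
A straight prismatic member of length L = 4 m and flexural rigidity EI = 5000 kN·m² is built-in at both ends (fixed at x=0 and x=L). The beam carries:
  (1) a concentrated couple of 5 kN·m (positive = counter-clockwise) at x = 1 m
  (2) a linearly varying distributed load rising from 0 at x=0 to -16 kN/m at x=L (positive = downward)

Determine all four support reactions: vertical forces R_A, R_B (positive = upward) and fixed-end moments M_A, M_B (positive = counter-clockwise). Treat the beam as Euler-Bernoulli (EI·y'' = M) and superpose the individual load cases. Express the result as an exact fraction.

Load 1 — applied couple M₀=5 kN·m at a=1 m (b=L-a=3):
  R_A = 6M₀ab/L³ = 6·5·1·3/4³ = 45/32 kN
  M_A = M₀b(2a-b)/L² = 5·3·(2·1-3)/4² = -15/16 kN·m
  R_B = -6M₀ab/L³ = -6·5·1·3/4³ = -45/32 kN
  M_B = M₀a(2b-a)/L² = 5·1·(2·3-1)/4² = 25/16 kN·m
Load 2 — triangular load w₀=-16 kN/m (0→w₀ over full span):
  R_A = 3w₀L/20 = 3·(-16)·4/20 = -48/5 kN
  M_A = w₀L²/30 = (-16)·4²/30 = -128/15 kN·m
  R_B = 7w₀L/20 = 7·(-16)·4/20 = -112/5 kN
  M_B = -w₀L²/20 = -(-16)·4²/20 = 64/5 kN·m
Superposition: R_A = -1311/160 kN, M_A = -2273/240 kN·m, R_B = -3809/160 kN, M_B = 1149/80 kN·m

R_A = -1311/160 kN, M_A = -2273/240 kN·m, R_B = -3809/160 kN, M_B = 1149/80 kN·m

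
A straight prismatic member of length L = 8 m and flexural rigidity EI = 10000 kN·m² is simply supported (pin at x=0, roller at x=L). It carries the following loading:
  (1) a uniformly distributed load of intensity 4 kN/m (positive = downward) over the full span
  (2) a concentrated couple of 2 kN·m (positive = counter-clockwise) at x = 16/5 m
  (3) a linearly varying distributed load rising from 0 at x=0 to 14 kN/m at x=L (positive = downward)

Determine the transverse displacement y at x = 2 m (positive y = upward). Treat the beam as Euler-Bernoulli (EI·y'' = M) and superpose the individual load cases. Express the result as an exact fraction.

Load 1 — uniform load w=4 kN/m over full span:
  y_1 = -wx(L³-2Lx²+x³)/(24EI) = -4·2·(8³-2·8·2²+2³)/(24·10000) = -19/1250 m
Load 2 — applied couple M₀=2 kN·m at a=16/5 m (b=L-a=24/5):
  y_2 = (M₀x³/(6L)+C₁x)/EI  [x≤a] with C₁=M₀(3b²-L²)/(6L)=16/75 = (2·2³/(6·8)+(16/75)·2)/10000 = 19/250000 m
Load 3 — triangular load w₀=14 kN/m (0→w₀ over full span):
  y_3 = -w₀x(7L⁴-10L²x²+3x⁴)/(360LEI) = -14·2·(7·8⁴-10·8²·2²+3·2⁴)/(360·8·10000) = -763/30000 m
Superposition: y = Σ y_i = -15209/375000 m ≈ -0.040557 m

y(2) = -15209/375000 m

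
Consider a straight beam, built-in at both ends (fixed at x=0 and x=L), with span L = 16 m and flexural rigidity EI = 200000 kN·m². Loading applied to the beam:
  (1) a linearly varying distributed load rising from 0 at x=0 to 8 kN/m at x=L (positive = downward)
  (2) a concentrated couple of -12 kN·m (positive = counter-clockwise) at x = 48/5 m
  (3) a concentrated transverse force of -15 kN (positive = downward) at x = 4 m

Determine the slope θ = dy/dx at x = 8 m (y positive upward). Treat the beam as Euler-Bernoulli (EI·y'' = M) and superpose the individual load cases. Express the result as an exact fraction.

Load 1 — triangular load w₀=8 kN/m (0→w₀ over full span):
  θ_1 = -w₀(2x(L-x)(L-2x)(x+2L)+x²(L-x)²)/(120LEI) = -8·(2·8·(16-8)·(16-2·8)·(8+2·16)+8²·(16-8)²)/(120·16·200000) = -4/46875 rad
Load 2 — applied couple M₀=-12 kN·m at a=48/5 m (b=L-a=32/5):
  θ_2 = (R_Ax²/2 - M_Ax)/EI  [x≤a] with R_A=-27/25, M_A=-96/25 = ((-27/25)·8²/2 - (-96/25)·8)/200000 = -3/156250 rad
Load 3 — point force P=-15 kN at a=4 m (b=L-a=12):
  θ_3 = Pa²(L-x)(2bL-(3b+a)(L-x))/(2L³EI)  [x>a] = (-15)·4²·(16-8)·(2·12·16-(3·12+4)·(16-8))/(2·16³·200000) = -3/40000 rad
Superposition: θ = Σ θ_i = -2693/15000000 rad ≈ -0.000180 rad

θ(8) = -2693/15000000 rad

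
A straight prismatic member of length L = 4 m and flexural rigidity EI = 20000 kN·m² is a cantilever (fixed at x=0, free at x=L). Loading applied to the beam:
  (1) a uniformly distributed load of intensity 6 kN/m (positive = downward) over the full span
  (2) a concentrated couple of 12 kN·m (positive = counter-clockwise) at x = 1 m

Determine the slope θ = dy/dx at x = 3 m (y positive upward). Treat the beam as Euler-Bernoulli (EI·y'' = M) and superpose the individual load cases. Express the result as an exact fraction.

Load 1 — uniform load w=6 kN/m over full span:
  θ_1 = -wx(x²-3Lx+3L²)/(6EI) = -6·3·(3²-3·4·3+3·4²)/(6·20000) = -63/20000 rad
Load 2 — applied couple M₀=12 kN·m at a=1 m (b=L-a=3):
  θ_2 = M₀a/EI  [x>a] = 12·1/20000 = 3/5000 rad
Superposition: θ = Σ θ_i = -51/20000 rad ≈ -0.002550 rad

θ(3) = -51/20000 rad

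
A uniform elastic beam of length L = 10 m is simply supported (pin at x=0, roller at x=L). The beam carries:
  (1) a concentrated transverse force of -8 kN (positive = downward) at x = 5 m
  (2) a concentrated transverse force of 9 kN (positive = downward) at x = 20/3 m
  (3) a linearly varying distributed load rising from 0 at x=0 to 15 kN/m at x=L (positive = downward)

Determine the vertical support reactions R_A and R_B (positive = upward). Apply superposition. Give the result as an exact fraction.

Load 1 — point force P=-8 kN at a=5 m (b=L-a=5):
  R_A = Pb/L = (-8)·5/10 = -4 kN
  R_B = Pa/L = (-8)·5/10 = -4 kN
Load 2 — point force P=9 kN at a=20/3 m (b=L-a=10/3):
  R_A = Pb/L = 9·(10/3)/10 = 3 kN
  R_B = Pa/L = 9·(20/3)/10 = 6 kN
Load 3 — triangular load w₀=15 kN/m (0→w₀ over full span):
  R_A = w₀L/6 = 15·10/6 = 25 kN
  R_B = w₀L/3 = 15·10/3 = 50 kN
Superposition: R_A = 24 kN, R_B = 52 kN

R_A = 24 kN, R_B = 52 kN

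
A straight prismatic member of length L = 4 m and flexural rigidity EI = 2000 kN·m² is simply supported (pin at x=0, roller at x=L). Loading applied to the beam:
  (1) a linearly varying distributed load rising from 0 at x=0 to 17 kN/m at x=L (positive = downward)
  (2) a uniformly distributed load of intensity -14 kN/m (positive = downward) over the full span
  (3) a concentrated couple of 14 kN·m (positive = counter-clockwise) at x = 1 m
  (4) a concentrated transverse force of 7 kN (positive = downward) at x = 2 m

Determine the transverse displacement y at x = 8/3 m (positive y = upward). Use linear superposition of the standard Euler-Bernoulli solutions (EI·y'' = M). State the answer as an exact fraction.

Load 1 — triangular load w₀=17 kN/m (0→w₀ over full span):
  y_1 = -w₀x(7L⁴-10L²x²+3x⁴)/(360LEI) = -17·(8/3)·(7·4⁴-10·4²·(8/3)²+3·(8/3)⁴)/(360·4·2000) = -1156/91125 m
Load 2 — uniform load w=-14 kN/m over full span:
  y_2 = -wx(L³-2Lx²+x³)/(24EI) = -(-14)·(8/3)·(4³-2·4·(8/3)²+(8/3)³)/(24·2000) = 616/30375 m
Load 3 — applied couple M₀=14 kN·m at a=1 m (b=L-a=3):
  y_3 = (M₀x³/(6L)-M₀(x-a)²/2+C₁x)/EI  [x>a] with C₁=M₀(3b²-L²)/(6L)=77/12 = (14·(8/3)³/(6·4)-14·((8/3)-1)²/2+(77/12)·(8/3))/2000 = 707/162000 m
Load 4 — point force P=7 kN at a=2 m (b=L-a=2):
  y_4 = -Pa(L-x)(2Lx-a²-x²)/(6LEI)  [x>a] = -7·2·(4-(8/3))·(2·4·(8/3)-2²-(8/3)²)/(6·4·2000) = -161/40500 m
Superposition: y = Σ y_i = 11639/1458000 m ≈ 0.007983 m

y(8/3) = 11639/1458000 m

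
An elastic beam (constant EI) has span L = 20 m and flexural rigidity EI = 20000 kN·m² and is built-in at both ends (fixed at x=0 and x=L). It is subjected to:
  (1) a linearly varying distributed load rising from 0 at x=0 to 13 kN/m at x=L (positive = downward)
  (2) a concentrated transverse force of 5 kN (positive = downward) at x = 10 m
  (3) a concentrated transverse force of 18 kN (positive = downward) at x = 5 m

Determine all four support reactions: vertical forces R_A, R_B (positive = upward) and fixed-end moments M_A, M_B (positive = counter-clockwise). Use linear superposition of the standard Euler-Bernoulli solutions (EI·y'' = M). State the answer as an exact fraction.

Load 1 — triangular load w₀=13 kN/m (0→w₀ over full span):
  R_A = 3w₀L/20 = 3·13·20/20 = 39 kN
  M_A = w₀L²/30 = 13·20²/30 = 520/3 kN·m
  R_B = 7w₀L/20 = 7·13·20/20 = 91 kN
  M_B = -w₀L²/20 = -13·20²/20 = -260 kN·m
Load 2 — point force P=5 kN at a=10 m (b=L-a=10):
  R_A = Pb²(3a+b)/L³ = 5·10²·(3·10+10)/20³ = 5/2 kN
  M_A = Pab²/L² = 5·10·10²/20² = 25/2 kN·m
  R_B = Pa²(a+3b)/L³ = 5·10²·(10+3·10)/20³ = 5/2 kN
  M_B = -Pa²b/L² = -5·10²·10/20² = -25/2 kN·m
Load 3 — point force P=18 kN at a=5 m (b=L-a=15):
  R_A = Pb²(3a+b)/L³ = 18·15²·(3·5+15)/20³ = 243/16 kN
  M_A = Pab²/L² = 18·5·15²/20² = 405/8 kN·m
  R_B = Pa²(a+3b)/L³ = 18·5²·(5+3·15)/20³ = 45/16 kN
  M_B = -Pa²b/L² = -18·5²·15/20² = -135/8 kN·m
Superposition: R_A = 907/16 kN, M_A = 5675/24 kN·m, R_B = 1541/16 kN, M_B = -2315/8 kN·m

R_A = 907/16 kN, M_A = 5675/24 kN·m, R_B = 1541/16 kN, M_B = -2315/8 kN·m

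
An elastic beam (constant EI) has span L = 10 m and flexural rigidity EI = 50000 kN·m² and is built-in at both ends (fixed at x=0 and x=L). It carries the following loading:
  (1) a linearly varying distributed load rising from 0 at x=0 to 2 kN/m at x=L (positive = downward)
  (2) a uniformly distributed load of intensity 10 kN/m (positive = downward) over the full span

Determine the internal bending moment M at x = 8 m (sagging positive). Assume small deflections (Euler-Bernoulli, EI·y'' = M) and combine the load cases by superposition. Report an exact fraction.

M(8) = -46/15 kN·m

Load 1 — triangular load w₀=2 kN/m (0→w₀ over full span):
  M_1 = 3w₀Lx/20 - w₀L²/30 - w₀x³/(6L) = 3·2·10·8/20 - 2·10²/30 - 2·8³/(6·10) = 4/15 kN·m
Load 2 — uniform load w=10 kN/m over full span:
  M_2 = wLx/2 - wL²/12 - wx²/2 = 10·10·8/2 - 10·10²/12 - 10·8²/2 = -10/3 kN·m
Superposition: M = Σ M_i = -46/15 kN·m ≈ -3.066667 kN·m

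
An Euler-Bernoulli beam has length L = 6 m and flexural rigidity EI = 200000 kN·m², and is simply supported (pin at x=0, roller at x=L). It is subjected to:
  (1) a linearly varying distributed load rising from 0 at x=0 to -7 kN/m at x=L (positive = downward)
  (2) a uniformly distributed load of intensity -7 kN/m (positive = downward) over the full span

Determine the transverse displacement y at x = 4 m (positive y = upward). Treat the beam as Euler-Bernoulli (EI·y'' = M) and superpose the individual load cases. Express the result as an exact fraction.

Load 1 — triangular load w₀=-7 kN/m (0→w₀ over full span):
  y_1 = -w₀x(7L⁴-10L²x²+3x⁴)/(360LEI) = -(-7)·4·(7·6⁴-10·6²·4²+3·4⁴)/(360·6·200000) = 119/450000 m
Load 2 — uniform load w=-7 kN/m over full span:
  y_2 = -wx(L³-2Lx²+x³)/(24EI) = -(-7)·4·(6³-2·6·4²+4³)/(24·200000) = 77/150000 m
Superposition: y = Σ y_i = 7/9000 m ≈ 0.000778 m

y(4) = 7/9000 m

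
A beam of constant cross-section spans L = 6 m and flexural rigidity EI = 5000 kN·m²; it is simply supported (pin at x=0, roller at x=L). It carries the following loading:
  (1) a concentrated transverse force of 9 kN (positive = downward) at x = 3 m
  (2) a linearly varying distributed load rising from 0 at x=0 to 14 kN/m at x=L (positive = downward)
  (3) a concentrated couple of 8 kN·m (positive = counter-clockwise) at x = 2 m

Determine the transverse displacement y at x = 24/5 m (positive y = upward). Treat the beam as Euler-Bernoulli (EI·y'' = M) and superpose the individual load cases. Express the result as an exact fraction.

Load 1 — point force P=9 kN at a=3 m (b=L-a=3):
  y_1 = -Pa(L-x)(2Lx-a²-x²)/(6LEI)  [x>a] = -9·3·(6-(24/5))·(2·6·(24/5)-3²-(24/5)²)/(6·6·5000) = -5751/1250000 m
Load 2 — triangular load w₀=14 kN/m (0→w₀ over full span):
  y_2 = -w₀x(7L⁴-10L²x²+3x⁴)/(360LEI) = -14·(24/5)·(7·6⁴-10·6²·(24/5)²+3·(24/5)⁴)/(360·6·5000) = -144018/9765625 m
Load 3 — applied couple M₀=8 kN·m at a=2 m (b=L-a=4):
  y_3 = (M₀x³/(6L)-M₀(x-a)²/2+C₁x)/EI  [x>a] with C₁=M₀(3b²-L²)/(6L)=8/3 = (8·(24/5)³/(6·6)-8·((24/5)-2)²/2+(8/3)·(24/5))/5000 = 94/78125 m
Superposition: y = Σ y_i = -2835163/156250000 m ≈ -0.018145 m

y(24/5) = -2835163/156250000 m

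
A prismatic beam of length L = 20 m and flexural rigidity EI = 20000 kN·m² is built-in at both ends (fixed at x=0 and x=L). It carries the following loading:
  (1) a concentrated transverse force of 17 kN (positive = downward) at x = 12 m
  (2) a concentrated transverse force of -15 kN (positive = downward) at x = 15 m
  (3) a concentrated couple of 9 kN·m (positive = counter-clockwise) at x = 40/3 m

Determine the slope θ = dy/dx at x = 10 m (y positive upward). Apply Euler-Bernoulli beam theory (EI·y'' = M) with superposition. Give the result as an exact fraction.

θ(10) = -301/1600000 rad

Load 1 — point force P=17 kN at a=12 m (b=L-a=8):
  θ_1 = -Pb²x(2aL-(3a+b)x)/(2L³EI)  [x≤a] = -17·8²·10·(2·12·20-(3·12+8)·10)/(2·20³·20000) = -17/12500 rad
Load 2 — point force P=-15 kN at a=15 m (b=L-a=5):
  θ_2 = -Pb²x(2aL-(3a+b)x)/(2L³EI)  [x≤a] = -(-15)·5²·10·(2·15·20-(3·15+5)·10)/(2·20³·20000) = 3/2560 rad
Load 3 — applied couple M₀=9 kN·m at a=40/3 m (b=L-a=20/3):
  θ_3 = (R_Ax²/2 - M_Ax)/EI  [x≤a] with R_A=3/5, M_A=3 = ((3/5)·10²/2 - 3·10)/20000 = 0 rad
Superposition: θ = Σ θ_i = -301/1600000 rad ≈ -0.000188 rad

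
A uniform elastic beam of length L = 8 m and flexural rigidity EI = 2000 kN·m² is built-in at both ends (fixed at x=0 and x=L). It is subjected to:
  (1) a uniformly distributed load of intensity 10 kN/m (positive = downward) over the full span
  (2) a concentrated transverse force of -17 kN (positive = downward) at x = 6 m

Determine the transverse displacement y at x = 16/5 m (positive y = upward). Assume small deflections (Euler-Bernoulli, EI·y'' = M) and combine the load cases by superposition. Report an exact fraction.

Load 1 — uniform load w=10 kN/m over full span:
  y_1 = -wx²(L-x)²/(24EI) = -10·(16/5)²·(8-(16/5))²/(24·2000) = -768/15625 m
Load 2 — point force P=-17 kN at a=6 m (b=L-a=2):
  y_2 = -Pb²x²(3aL-(3a+b)x)/(6L³EI)  [x≤a] = -(-17)·2²·(16/5)²·(3·6·8-(3·6+2)·(16/5))/(6·8³·2000) = 17/1875 m
Superposition: y = Σ y_i = -1879/46875 m ≈ -0.040085 m

y(16/5) = -1879/46875 m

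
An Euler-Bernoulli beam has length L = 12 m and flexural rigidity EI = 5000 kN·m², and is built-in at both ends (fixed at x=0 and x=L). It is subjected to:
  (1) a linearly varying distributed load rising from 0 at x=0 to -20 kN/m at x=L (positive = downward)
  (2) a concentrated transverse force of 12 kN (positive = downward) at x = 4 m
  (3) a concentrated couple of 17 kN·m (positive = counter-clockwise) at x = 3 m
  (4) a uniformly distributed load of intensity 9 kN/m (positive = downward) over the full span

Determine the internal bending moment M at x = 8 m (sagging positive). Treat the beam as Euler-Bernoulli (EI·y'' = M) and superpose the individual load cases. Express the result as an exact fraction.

Load 1 — triangular load w₀=-20 kN/m (0→w₀ over full span):
  M_1 = 3w₀Lx/20 - w₀L²/30 - w₀x³/(6L) = 3·(-20)·12·8/20 - (-20)·12²/30 - (-20)·8³/(6·12) = -448/9 kN·m
Load 2 — point force P=12 kN at a=4 m (b=L-a=8):
  M_2 = Pa²(a+3b)(L-x)/L³ - Pa²b/L²  [x>a] = 12·4²·(4+3·8)·(12-8)/12³ - 12·4²·8/12² = 16/9 kN·m
Load 3 — applied couple M₀=17 kN·m at a=3 m (b=L-a=9):
  M_3 = R_Ax - M_A - M₀  [x>a] with R_A=51/32, M_A=-51/16 = (51/32)·8 - (-51/16) - 17 = -17/16 kN·m
Load 4 — uniform load w=9 kN/m over full span:
  M_4 = wLx/2 - wL²/12 - wx²/2 = 9·12·8/2 - 9·12²/12 - 9·8²/2 = 36 kN·m
Superposition: M = Σ M_i = -209/16 kN·m ≈ -13.062500 kN·m

M(8) = -209/16 kN·m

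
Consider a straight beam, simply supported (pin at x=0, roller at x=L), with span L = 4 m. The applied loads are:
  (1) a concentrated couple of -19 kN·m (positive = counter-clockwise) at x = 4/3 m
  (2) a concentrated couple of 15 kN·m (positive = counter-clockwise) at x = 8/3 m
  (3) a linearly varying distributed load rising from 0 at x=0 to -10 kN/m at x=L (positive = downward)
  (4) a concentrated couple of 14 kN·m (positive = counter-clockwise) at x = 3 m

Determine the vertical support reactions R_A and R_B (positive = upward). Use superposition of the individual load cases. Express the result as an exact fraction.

R_A = -25/6 kN, R_B = -95/6 kN

Load 1 — applied couple M₀=-19 kN·m at a=4/3 m (b=L-a=8/3):
  R_A = M₀/L = (-19)/4 = -19/4 kN
  R_B = -M₀/L = -(-19)/4 = 19/4 kN
Load 2 — applied couple M₀=15 kN·m at a=8/3 m (b=L-a=4/3):
  R_A = M₀/L = 15/4 kN
  R_B = -M₀/L = -15/4 kN
Load 3 — triangular load w₀=-10 kN/m (0→w₀ over full span):
  R_A = w₀L/6 = (-10)·4/6 = -20/3 kN
  R_B = w₀L/3 = (-10)·4/3 = -40/3 kN
Load 4 — applied couple M₀=14 kN·m at a=3 m (b=L-a=1):
  R_A = M₀/L = 14/4 = 7/2 kN
  R_B = -M₀/L = -14/4 = -7/2 kN
Superposition: R_A = -25/6 kN, R_B = -95/6 kN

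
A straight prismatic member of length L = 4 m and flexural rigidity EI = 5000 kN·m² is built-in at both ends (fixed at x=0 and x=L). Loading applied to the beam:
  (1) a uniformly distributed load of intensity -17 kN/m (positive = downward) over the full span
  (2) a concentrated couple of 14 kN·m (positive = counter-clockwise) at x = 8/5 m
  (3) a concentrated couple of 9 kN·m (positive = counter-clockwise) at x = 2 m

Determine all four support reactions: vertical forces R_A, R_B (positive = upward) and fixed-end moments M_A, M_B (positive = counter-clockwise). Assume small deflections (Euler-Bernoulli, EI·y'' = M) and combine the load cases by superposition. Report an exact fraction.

Load 1 — uniform load w=-17 kN/m over full span:
  R_A = wL/2 = (-17)·4/2 = -34 kN
  M_A = wL²/12 = (-17)·4²/12 = -68/3 kN·m
  R_B = wL/2 = (-17)·4/2 = -34 kN
  M_B = -wL²/12 = -(-17)·4²/12 = 68/3 kN·m
Load 2 — applied couple M₀=14 kN·m at a=8/5 m (b=L-a=12/5):
  R_A = 6M₀ab/L³ = 6·14·(8/5)·(12/5)/4³ = 126/25 kN
  M_A = M₀b(2a-b)/L² = 14·(12/5)·(2·(8/5)-(12/5))/4² = 42/25 kN·m
  R_B = -6M₀ab/L³ = -6·14·(8/5)·(12/5)/4³ = -126/25 kN
  M_B = M₀a(2b-a)/L² = 14·(8/5)·(2·(12/5)-(8/5))/4² = 112/25 kN·m
Load 3 — applied couple M₀=9 kN·m at a=2 m (b=L-a=2):
  R_A = 6M₀ab/L³ = 6·9·2·2/4³ = 27/8 kN
  M_A = M₀b(2a-b)/L² = 9·2·(2·2-2)/4² = 9/4 kN·m
  R_B = -6M₀ab/L³ = -6·9·2·2/4³ = -27/8 kN
  M_B = M₀a(2b-a)/L² = 9·2·(2·2-2)/4² = 9/4 kN·m
Superposition: R_A = -5117/200 kN, M_A = -5621/300 kN·m, R_B = -8483/200 kN, M_B = 8819/300 kN·m

R_A = -5117/200 kN, M_A = -5621/300 kN·m, R_B = -8483/200 kN, M_B = 8819/300 kN·m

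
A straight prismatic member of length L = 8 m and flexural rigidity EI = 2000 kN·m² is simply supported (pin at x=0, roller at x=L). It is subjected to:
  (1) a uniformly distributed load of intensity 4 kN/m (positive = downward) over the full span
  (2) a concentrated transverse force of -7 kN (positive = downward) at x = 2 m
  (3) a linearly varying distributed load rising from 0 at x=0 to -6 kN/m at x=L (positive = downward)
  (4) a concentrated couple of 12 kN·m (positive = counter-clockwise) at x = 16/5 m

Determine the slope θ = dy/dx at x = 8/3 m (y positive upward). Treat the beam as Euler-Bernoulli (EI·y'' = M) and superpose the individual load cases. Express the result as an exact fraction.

θ(8/3) = 23429/8100000 rad

Load 1 — uniform load w=4 kN/m over full span:
  θ_1 = -w(L³-6Lx²+4x³)/(24EI) = -4·(8³-6·8·(8/3)²+4·(8/3)³)/(24·2000) = -208/10125 rad
Load 2 — point force P=-7 kN at a=2 m (b=L-a=6):
  θ_2 = -Pa(2L²-6Lx+3x²+a²)/(6LEI)  [x>a] = -(-7)·2·(2·8²-6·8·(8/3)+3·(8/3)²+2²)/(6·8·2000) = 133/36000 rad
Load 3 — triangular load w₀=-6 kN/m (0→w₀ over full span):
  θ_3 = -w₀(7L⁴-30L²x²+15x⁴)/(360LEI) = -(-6)·(7·8⁴-30·8²·(8/3)²+15·(8/3)⁴)/(360·8·2000) = 832/50625 rad
Load 4 — applied couple M₀=12 kN·m at a=16/5 m (b=L-a=24/5):
  θ_4 = (M₀x²/(2L)+C₁)/EI  [x≤a] with C₁=M₀(3b²-L²)/(6L)=32/25 = (12·(8/3)²/(2·8)+(32/25))/2000 = 31/9375 rad
Superposition: θ = Σ θ_i = 23429/8100000 rad ≈ 0.002892 rad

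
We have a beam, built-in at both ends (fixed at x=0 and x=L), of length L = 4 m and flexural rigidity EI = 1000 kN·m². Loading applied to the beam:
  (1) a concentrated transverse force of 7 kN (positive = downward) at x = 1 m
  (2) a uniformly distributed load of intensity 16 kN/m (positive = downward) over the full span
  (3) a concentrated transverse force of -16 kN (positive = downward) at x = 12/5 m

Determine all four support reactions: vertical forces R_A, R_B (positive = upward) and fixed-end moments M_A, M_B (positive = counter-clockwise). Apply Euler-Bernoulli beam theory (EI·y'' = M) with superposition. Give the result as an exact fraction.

Load 1 — point force P=7 kN at a=1 m (b=L-a=3):
  R_A = Pb²(3a+b)/L³ = 7·3²·(3·1+3)/4³ = 189/32 kN
  M_A = Pab²/L² = 7·1·3²/4² = 63/16 kN·m
  R_B = Pa²(a+3b)/L³ = 7·1²·(1+3·3)/4³ = 35/32 kN
  M_B = -Pa²b/L² = -7·1²·3/4² = -21/16 kN·m
Load 2 — uniform load w=16 kN/m over full span:
  R_A = wL/2 = 16·4/2 = 32 kN
  M_A = wL²/12 = 16·4²/12 = 64/3 kN·m
  R_B = wL/2 = 16·4/2 = 32 kN
  M_B = -wL²/12 = -16·4²/12 = -64/3 kN·m
Load 3 — point force P=-16 kN at a=12/5 m (b=L-a=8/5):
  R_A = Pb²(3a+b)/L³ = (-16)·(8/5)²·(3·(12/5)+(8/5))/4³ = -704/125 kN
  M_A = Pab²/L² = (-16)·(12/5)·(8/5)²/4² = -768/125 kN·m
  R_B = Pa²(a+3b)/L³ = (-16)·(12/5)²·((12/5)+3·(8/5))/4³ = -1296/125 kN
  M_B = -Pa²b/L² = -(-16)·(12/5)²·(8/5)/4² = 1152/125 kN·m
Superposition: R_A = 129097/4000 kN, M_A = 114761/6000 kN·m, R_B = 90903/4000 kN, M_B = -80579/6000 kN·m

R_A = 129097/4000 kN, M_A = 114761/6000 kN·m, R_B = 90903/4000 kN, M_B = -80579/6000 kN·m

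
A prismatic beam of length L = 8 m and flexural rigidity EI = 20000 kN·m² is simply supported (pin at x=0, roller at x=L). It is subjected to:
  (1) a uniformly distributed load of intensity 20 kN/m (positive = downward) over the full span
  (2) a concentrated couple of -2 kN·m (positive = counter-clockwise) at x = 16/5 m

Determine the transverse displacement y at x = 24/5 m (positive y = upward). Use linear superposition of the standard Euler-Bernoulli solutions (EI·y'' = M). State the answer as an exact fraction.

y(24/5) = -796/15625 m

Load 1 — uniform load w=20 kN/m over full span:
  y_1 = -wx(L³-2Lx²+x³)/(24EI) = -20·(24/5)·(8³-2·8·(24/5)²+(24/5)³)/(24·20000) = -3968/78125 m
Load 2 — applied couple M₀=-2 kN·m at a=16/5 m (b=L-a=24/5):
  y_2 = (M₀x³/(6L)-M₀(x-a)²/2+C₁x)/EI  [x>a] with C₁=M₀(3b²-L²)/(6L)=-16/75 = ((-2)·(24/5)³/(6·8)-(-2)·((24/5)-(16/5))²/2+(-16/75)·(24/5))/20000 = -12/78125 m
Superposition: y = Σ y_i = -796/15625 m ≈ -0.050944 m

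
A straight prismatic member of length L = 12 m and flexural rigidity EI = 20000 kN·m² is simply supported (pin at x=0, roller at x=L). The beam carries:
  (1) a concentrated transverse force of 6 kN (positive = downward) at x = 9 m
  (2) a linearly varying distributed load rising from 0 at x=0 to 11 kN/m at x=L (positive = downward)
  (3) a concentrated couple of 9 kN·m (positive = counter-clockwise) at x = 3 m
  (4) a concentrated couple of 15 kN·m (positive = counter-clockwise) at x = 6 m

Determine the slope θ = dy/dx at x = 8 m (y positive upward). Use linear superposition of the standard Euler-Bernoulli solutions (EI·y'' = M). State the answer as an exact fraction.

Load 1 — point force P=6 kN at a=9 m (b=L-a=3):
  θ_1 = -Pb(L²-b²-3x²)/(6LEI)  [x≤a] = -6·3·(12²-3²-3·8²)/(6·12·20000) = 57/80000 rad
Load 2 — triangular load w₀=11 kN/m (0→w₀ over full span):
  θ_2 = -w₀(7L⁴-30L²x²+15x⁴)/(360LEI) = -11·(7·12⁴-30·12²·8²+15·8⁴)/(360·12·20000) = 1001/112500 rad
Load 3 — applied couple M₀=9 kN·m at a=3 m (b=L-a=9):
  θ_3 = (M₀x²/(2L)-M₀(x-a)+C₁)/EI  [x>a] with C₁=M₀(3b²-L²)/(6L)=99/8 = (9·8²/(2·12)-9·(8-3)+(99/8))/20000 = -69/160000 rad
Load 4 — applied couple M₀=15 kN·m at a=6 m (b=L-a=6):
  θ_4 = (M₀x²/(2L)-M₀(x-a)+C₁)/EI  [x>a] with C₁=M₀(3b²-L²)/(6L)=-15/2 = (15·8²/(2·12)-15·(8-6)+(-15/2))/20000 = 1/8000 rad
Superposition: θ = Σ θ_i = 66989/7200000 rad ≈ 0.009304 rad

θ(8) = 66989/7200000 rad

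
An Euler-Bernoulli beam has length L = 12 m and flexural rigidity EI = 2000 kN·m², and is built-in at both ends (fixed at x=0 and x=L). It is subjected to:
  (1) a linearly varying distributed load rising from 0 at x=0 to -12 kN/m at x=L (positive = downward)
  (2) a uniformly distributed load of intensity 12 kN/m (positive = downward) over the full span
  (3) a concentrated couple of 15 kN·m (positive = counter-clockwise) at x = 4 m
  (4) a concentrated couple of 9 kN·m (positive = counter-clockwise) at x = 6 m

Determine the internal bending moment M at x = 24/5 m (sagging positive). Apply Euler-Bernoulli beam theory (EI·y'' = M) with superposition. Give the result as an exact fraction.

Load 1 — triangular load w₀=-12 kN/m (0→w₀ over full span):
  M_1 = 3w₀Lx/20 - w₀L²/30 - w₀x³/(6L) = 3·(-12)·12·(24/5)/20 - (-12)·12²/30 - (-12)·(24/5)³/(6·12) = -3456/125 kN·m
Load 2 — uniform load w=12 kN/m over full span:
  M_2 = wLx/2 - wL²/12 - wx²/2 = 12·12·(24/5)/2 - 12·12²/12 - 12·(24/5)²/2 = 1584/25 kN·m
Load 3 — applied couple M₀=15 kN·m at a=4 m (b=L-a=8):
  M_3 = R_Ax - M_A - M₀  [x>a] with R_A=5/3, M_A=0 = (5/3)·(24/5) - 0 - 15 = -7 kN·m
Load 4 — applied couple M₀=9 kN·m at a=6 m (b=L-a=6):
  M_4 = R_Ax - M_A  [x≤a] with R_A=9/8, M_A=9/4 = (9/8)·(24/5) - (9/4) = 63/20 kN·m
Superposition: M = Σ M_i = 15931/500 kN·m ≈ 31.862000 kN·m

M(24/5) = 15931/500 kN·m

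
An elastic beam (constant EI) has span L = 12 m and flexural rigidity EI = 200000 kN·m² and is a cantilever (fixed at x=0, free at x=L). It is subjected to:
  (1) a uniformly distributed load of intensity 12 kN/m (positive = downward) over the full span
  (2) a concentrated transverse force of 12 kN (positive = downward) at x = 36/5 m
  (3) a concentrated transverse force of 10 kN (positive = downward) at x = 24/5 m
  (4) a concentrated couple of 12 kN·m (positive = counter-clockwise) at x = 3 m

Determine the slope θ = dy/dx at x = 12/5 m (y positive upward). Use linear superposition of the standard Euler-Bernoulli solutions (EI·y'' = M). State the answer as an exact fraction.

Load 1 — uniform load w=12 kN/m over full span:
  θ_1 = -wx(x²-3Lx+3L²)/(6EI) = -12·(12/5)·((12/5)²-3·12·(12/5)+3·12²)/(6·200000) = -3294/390625 rad
Load 2 — point force P=12 kN at a=36/5 m (b=L-a=24/5):
  θ_2 = -Px(2a-x)/(2EI)  [x≤a] = -12·(12/5)·(2·(36/5)-(12/5))/(2·200000) = -27/31250 rad
Load 3 — point force P=10 kN at a=24/5 m (b=L-a=36/5):
  θ_3 = -Px(2a-x)/(2EI)  [x≤a] = -10·(12/5)·(2·(24/5)-(12/5))/(2·200000) = -27/62500 rad
Load 4 — applied couple M₀=12 kN·m at a=3 m (b=L-a=9):
  θ_4 = M₀x/EI  [x≤a] = 12·(12/5)/200000 = 9/62500 rad
Superposition: θ = Σ θ_i = -3744/390625 rad ≈ -0.009585 rad

θ(12/5) = -3744/390625 rad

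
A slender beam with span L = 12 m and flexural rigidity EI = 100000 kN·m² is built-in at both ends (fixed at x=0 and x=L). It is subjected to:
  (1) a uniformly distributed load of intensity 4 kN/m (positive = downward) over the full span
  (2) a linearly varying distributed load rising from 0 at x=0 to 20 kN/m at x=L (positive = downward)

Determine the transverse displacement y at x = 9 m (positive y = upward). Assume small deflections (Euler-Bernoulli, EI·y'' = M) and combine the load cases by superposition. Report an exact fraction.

Load 1 — uniform load w=4 kN/m over full span:
  y_1 = -wx²(L-x)²/(24EI) = -4·9²·(12-9)²/(24·100000) = -243/200000 m
Load 2 — triangular load w₀=20 kN/m (0→w₀ over full span):
  y_2 = -w₀x²(L-x)²(x+2L)/(120LEI) = -20·9²·(12-9)²·(9+2·12)/(120·12·100000) = -2673/800000 m
Superposition: y = Σ y_i = -729/160000 m ≈ -0.004556 m

y(9) = -729/160000 m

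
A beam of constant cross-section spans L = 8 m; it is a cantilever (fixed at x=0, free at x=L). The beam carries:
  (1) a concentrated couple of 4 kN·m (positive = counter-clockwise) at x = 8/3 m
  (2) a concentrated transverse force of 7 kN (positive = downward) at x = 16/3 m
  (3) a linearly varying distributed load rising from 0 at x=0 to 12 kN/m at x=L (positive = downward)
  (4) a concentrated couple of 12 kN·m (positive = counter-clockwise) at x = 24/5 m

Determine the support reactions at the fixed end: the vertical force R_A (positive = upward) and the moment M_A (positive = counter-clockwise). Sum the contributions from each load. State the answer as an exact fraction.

R_A = 55 kN, M_A = 832/3 kN·m

Load 1 — applied couple M₀=4 kN·m at a=8/3 m (b=L-a=16/3):
  R_A = 0 kN
  M_A = -M₀ = -4 kN·m
Load 2 — point force P=7 kN at a=16/3 m (b=L-a=8/3):
  R_A = P = 7 kN
  M_A = Pa = 7·(16/3) = 112/3 kN·m
Load 3 — triangular load w₀=12 kN/m (0→w₀ over full span):
  R_A = w₀L/2 = 12·8/2 = 48 kN
  M_A = w₀L²/3 = 12·8²/3 = 256 kN·m
Load 4 — applied couple M₀=12 kN·m at a=24/5 m (b=L-a=16/5):
  R_A = 0 kN
  M_A = -M₀ = -12 kN·m
Superposition: R_A = 55 kN, M_A = 832/3 kN·m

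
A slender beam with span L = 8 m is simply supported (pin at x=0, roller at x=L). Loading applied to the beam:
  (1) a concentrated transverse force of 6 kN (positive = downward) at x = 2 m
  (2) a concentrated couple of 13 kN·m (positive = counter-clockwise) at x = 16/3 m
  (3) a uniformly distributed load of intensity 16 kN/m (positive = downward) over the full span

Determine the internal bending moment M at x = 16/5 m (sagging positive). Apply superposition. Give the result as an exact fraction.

Load 1 — point force P=6 kN at a=2 m (b=L-a=6):
  M_1 = Pa(L-x)/L  [x>a] = 6·2·(8-(16/5))/8 = 36/5 kN·m
Load 2 — applied couple M₀=13 kN·m at a=16/3 m (b=L-a=8/3):
  M_2 = M₀x/L  [x≤a] = 13·(16/5)/8 = 26/5 kN·m
Load 3 — uniform load w=16 kN/m over full span:
  M_3 = wx(L-x)/2 = 16·(16/5)·(8-(16/5))/2 = 3072/25 kN·m
Superposition: M = Σ M_i = 3382/25 kN·m ≈ 135.280000 kN·m

M(16/5) = 3382/25 kN·m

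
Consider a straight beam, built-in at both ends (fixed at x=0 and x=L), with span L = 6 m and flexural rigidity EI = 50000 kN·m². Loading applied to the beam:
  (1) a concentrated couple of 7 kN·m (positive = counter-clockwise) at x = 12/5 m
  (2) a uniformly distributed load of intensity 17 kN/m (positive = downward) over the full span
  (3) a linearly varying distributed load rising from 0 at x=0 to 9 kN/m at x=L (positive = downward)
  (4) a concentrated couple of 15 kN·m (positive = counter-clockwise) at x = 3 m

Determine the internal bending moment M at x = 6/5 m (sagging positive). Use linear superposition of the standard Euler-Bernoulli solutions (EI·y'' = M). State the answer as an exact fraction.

M(6/5) = -813/500 kN·m

Load 1 — applied couple M₀=7 kN·m at a=12/5 m (b=L-a=18/5):
  M_1 = R_Ax - M_A  [x≤a] with R_A=42/25, M_A=21/25 = (42/25)·(6/5) - (21/25) = 147/125 kN·m
Load 2 — uniform load w=17 kN/m over full span:
  M_2 = wLx/2 - wL²/12 - wx²/2 = 17·6·(6/5)/2 - 17·6²/12 - 17·(6/5)²/2 = -51/25 kN·m
Load 3 — triangular load w₀=9 kN/m (0→w₀ over full span):
  M_3 = 3w₀Lx/20 - w₀L²/30 - w₀x³/(6L) = 3·9·6·(6/5)/20 - 9·6²/30 - 9·(6/5)³/(6·6) = -189/125 kN·m
Load 4 — applied couple M₀=15 kN·m at a=3 m (b=L-a=3):
  M_4 = R_Ax - M_A  [x≤a] with R_A=15/4, M_A=15/4 = (15/4)·(6/5) - (15/4) = 3/4 kN·m
Superposition: M = Σ M_i = -813/500 kN·m ≈ -1.626000 kN·m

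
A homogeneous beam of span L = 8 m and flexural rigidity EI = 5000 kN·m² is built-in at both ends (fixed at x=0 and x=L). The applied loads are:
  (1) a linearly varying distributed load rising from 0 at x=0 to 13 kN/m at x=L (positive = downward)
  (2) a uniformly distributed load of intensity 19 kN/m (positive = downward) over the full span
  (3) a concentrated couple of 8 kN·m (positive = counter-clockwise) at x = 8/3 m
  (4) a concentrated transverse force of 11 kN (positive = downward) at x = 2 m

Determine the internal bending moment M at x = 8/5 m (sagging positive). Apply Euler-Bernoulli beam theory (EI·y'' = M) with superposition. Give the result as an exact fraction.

M(8/5) = -9983/3000 kN·m

Load 1 — triangular load w₀=13 kN/m (0→w₀ over full span):
  M_1 = 3w₀Lx/20 - w₀L²/30 - w₀x³/(6L) = 3·13·8·(8/5)/20 - 13·8²/30 - 13·(8/5)³/(6·8) = -1456/375 kN·m
Load 2 — uniform load w=19 kN/m over full span:
  M_2 = wLx/2 - wL²/12 - wx²/2 = 19·8·(8/5)/2 - 19·8²/12 - 19·(8/5)²/2 = -304/75 kN·m
Load 3 — applied couple M₀=8 kN·m at a=8/3 m (b=L-a=16/3):
  M_3 = R_Ax - M_A  [x≤a] with R_A=4/3, M_A=0 = (4/3)·(8/5) - 0 = 32/15 kN·m
Load 4 — point force P=11 kN at a=2 m (b=L-a=6):
  M_4 = Pb²(3a+b)x/L³ - Pab²/L²  [x≤a] = 11·6²·(3·2+6)·(8/5)/8³ - 11·2·6²/8² = 99/40 kN·m
Superposition: M = Σ M_i = -9983/3000 kN·m ≈ -3.327667 kN·m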